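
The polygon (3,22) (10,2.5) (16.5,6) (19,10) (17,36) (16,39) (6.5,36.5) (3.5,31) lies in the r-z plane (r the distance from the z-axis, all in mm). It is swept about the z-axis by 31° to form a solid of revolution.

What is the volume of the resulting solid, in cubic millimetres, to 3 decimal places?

Profile (r,z), 8 vertices: (3,22) (10,2.5) (16.5,6) (19,10) (17,36) (16,39) (6.5,36.5) (3.5,31)
edge 0: (3,22)→(10,2.5)  cross = 3·2.5 − 10·22 = -212.5000; (r_i+r_j)·cross = 13·-212.5000 = -2762.5000
edge 1: (10,2.5)→(16.5,6)  cross = 10·6 − 16.5·2.5 = 18.7500; (r_i+r_j)·cross = 26.5·18.7500 = 496.8750
edge 2: (16.5,6)→(19,10)  cross = 16.5·10 − 19·6 = 51.0000; (r_i+r_j)·cross = 35.5·51.0000 = 1810.5000
edge 3: (19,10)→(17,36)  cross = 19·36 − 17·10 = 514.0000; (r_i+r_j)·cross = 36·514.0000 = 18504.0000
edge 4: (17,36)→(16,39)  cross = 17·39 − 16·36 = 87.0000; (r_i+r_j)·cross = 33·87.0000 = 2871.0000
edge 5: (16,39)→(6.5,36.5)  cross = 16·36.5 − 6.5·39 = 330.5000; (r_i+r_j)·cross = 22.5·330.5000 = 7436.2500
edge 6: (6.5,36.5)→(3.5,31)  cross = 6.5·31 − 3.5·36.5 = 73.7500; (r_i+r_j)·cross = 10·73.7500 = 737.5000
edge 7: (3.5,31)→(3,22)  cross = 3.5·22 − 3·31 = -16.0000; (r_i+r_j)·cross = 6.5·-16.0000 = -104.0000
Σcross = 846.5000 → A = |Σcross|/2 = 423.2500 mm²
Σ(r_i+r_j)·cross = 28989.6250 → first moment M = |Σ|/6 = 4831.6042
R_c = M/A = 4831.6042/423.2500 = 11.4155 mm
θ = 31° = 0.541052 rad
V = θ·R_c·A = 0.541052·11.4155·423.2500 = 2614.149 mm³

Volume = 2614.149 mm³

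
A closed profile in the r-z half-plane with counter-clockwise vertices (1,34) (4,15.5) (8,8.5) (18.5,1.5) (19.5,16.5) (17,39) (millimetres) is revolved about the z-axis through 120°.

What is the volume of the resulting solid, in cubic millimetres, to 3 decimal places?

Profile (r,z), 6 vertices: (1,34) (4,15.5) (8,8.5) (18.5,1.5) (19.5,16.5) (17,39)
edge 0: (1,34)→(4,15.5)  cross = 1·15.5 − 4·34 = -120.5000; (r_i+r_j)·cross = 5·-120.5000 = -602.5000
edge 1: (4,15.5)→(8,8.5)  cross = 4·8.5 − 8·15.5 = -90.0000; (r_i+r_j)·cross = 12·-90.0000 = -1080.0000
edge 2: (8,8.5)→(18.5,1.5)  cross = 8·1.5 − 18.5·8.5 = -145.2500; (r_i+r_j)·cross = 26.5·-145.2500 = -3849.1250
edge 3: (18.5,1.5)→(19.5,16.5)  cross = 18.5·16.5 − 19.5·1.5 = 276.0000; (r_i+r_j)·cross = 38·276.0000 = 10488.0000
edge 4: (19.5,16.5)→(17,39)  cross = 19.5·39 − 17·16.5 = 480.0000; (r_i+r_j)·cross = 36.5·480.0000 = 17520.0000
edge 5: (17,39)→(1,34)  cross = 17·34 − 1·39 = 539.0000; (r_i+r_j)·cross = 18·539.0000 = 9702.0000
Σcross = 939.2500 → A = |Σcross|/2 = 469.6250 mm²
Σ(r_i+r_j)·cross = 32178.3750 → first moment M = |Σ|/6 = 5363.0625
R_c = M/A = 5363.0625/469.6250 = 11.4199 mm
θ = 120° = 2.094395 rad
V = θ·R_c·A = 2.094395·11.4199·469.6250 = 11232.372 mm³

Volume = 11232.372 mm³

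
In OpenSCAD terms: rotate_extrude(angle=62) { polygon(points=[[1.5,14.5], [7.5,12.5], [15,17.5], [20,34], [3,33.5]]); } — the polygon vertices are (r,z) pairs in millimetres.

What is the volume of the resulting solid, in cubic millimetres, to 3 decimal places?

Profile (r,z), 5 vertices: (1.5,14.5) (7.5,12.5) (15,17.5) (20,34) (3,33.5)
edge 0: (1.5,14.5)→(7.5,12.5)  cross = 1.5·12.5 − 7.5·14.5 = -90.0000; (r_i+r_j)·cross = 9·-90.0000 = -810.0000
edge 1: (7.5,12.5)→(15,17.5)  cross = 7.5·17.5 − 15·12.5 = -56.2500; (r_i+r_j)·cross = 22.5·-56.2500 = -1265.6250
edge 2: (15,17.5)→(20,34)  cross = 15·34 − 20·17.5 = 160.0000; (r_i+r_j)·cross = 35·160.0000 = 5600.0000
edge 3: (20,34)→(3,33.5)  cross = 20·33.5 − 3·34 = 568.0000; (r_i+r_j)·cross = 23·568.0000 = 13064.0000
edge 4: (3,33.5)→(1.5,14.5)  cross = 3·14.5 − 1.5·33.5 = -6.7500; (r_i+r_j)·cross = 4.5·-6.7500 = -30.3750
Σcross = 575.0000 → A = |Σcross|/2 = 287.5000 mm²
Σ(r_i+r_j)·cross = 16558.0000 → first moment M = |Σ|/6 = 2759.6667
R_c = M/A = 2759.6667/287.5000 = 9.5988 mm
θ = 62° = 1.082104 rad
V = θ·R_c·A = 1.082104·9.5988·287.5000 = 2986.247 mm³

Volume = 2986.247 mm³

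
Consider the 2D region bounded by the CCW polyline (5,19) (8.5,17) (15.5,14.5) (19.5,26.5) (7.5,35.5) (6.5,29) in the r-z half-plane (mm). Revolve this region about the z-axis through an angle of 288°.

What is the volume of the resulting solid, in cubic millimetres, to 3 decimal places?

Volume = 10868.235 mm³

Profile (r,z), 6 vertices: (5,19) (8.5,17) (15.5,14.5) (19.5,26.5) (7.5,35.5) (6.5,29)
edge 0: (5,19)→(8.5,17)  cross = 5·17 − 8.5·19 = -76.5000; (r_i+r_j)·cross = 13.5·-76.5000 = -1032.7500
edge 1: (8.5,17)→(15.5,14.5)  cross = 8.5·14.5 − 15.5·17 = -140.2500; (r_i+r_j)·cross = 24·-140.2500 = -3366.0000
edge 2: (15.5,14.5)→(19.5,26.5)  cross = 15.5·26.5 − 19.5·14.5 = 128.0000; (r_i+r_j)·cross = 35·128.0000 = 4480.0000
edge 3: (19.5,26.5)→(7.5,35.5)  cross = 19.5·35.5 − 7.5·26.5 = 493.5000; (r_i+r_j)·cross = 27·493.5000 = 13324.5000
edge 4: (7.5,35.5)→(6.5,29)  cross = 7.5·29 − 6.5·35.5 = -13.2500; (r_i+r_j)·cross = 14·-13.2500 = -185.5000
edge 5: (6.5,29)→(5,19)  cross = 6.5·19 − 5·29 = -21.5000; (r_i+r_j)·cross = 11.5·-21.5000 = -247.2500
Σcross = 370.0000 → A = |Σcross|/2 = 185.0000 mm²
Σ(r_i+r_j)·cross = 12973.0000 → first moment M = |Σ|/6 = 2162.1667
R_c = M/A = 2162.1667/185.0000 = 11.6874 mm
θ = 288° = 5.026548 rad
V = θ·R_c·A = 5.026548·11.6874·185.0000 = 10868.235 mm³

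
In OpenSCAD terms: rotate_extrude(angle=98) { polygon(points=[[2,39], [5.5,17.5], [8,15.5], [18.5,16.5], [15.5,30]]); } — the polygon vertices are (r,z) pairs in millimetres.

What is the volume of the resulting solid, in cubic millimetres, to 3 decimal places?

Volume = 3853.297 mm³

Profile (r,z), 5 vertices: (2,39) (5.5,17.5) (8,15.5) (18.5,16.5) (15.5,30)
edge 0: (2,39)→(5.5,17.5)  cross = 2·17.5 − 5.5·39 = -179.5000; (r_i+r_j)·cross = 7.5·-179.5000 = -1346.2500
edge 1: (5.5,17.5)→(8,15.5)  cross = 5.5·15.5 − 8·17.5 = -54.7500; (r_i+r_j)·cross = 13.5·-54.7500 = -739.1250
edge 2: (8,15.5)→(18.5,16.5)  cross = 8·16.5 − 18.5·15.5 = -154.7500; (r_i+r_j)·cross = 26.5·-154.7500 = -4100.8750
edge 3: (18.5,16.5)→(15.5,30)  cross = 18.5·30 − 15.5·16.5 = 299.2500; (r_i+r_j)·cross = 34·299.2500 = 10174.5000
edge 4: (15.5,30)→(2,39)  cross = 15.5·39 − 2·30 = 544.5000; (r_i+r_j)·cross = 17.5·544.5000 = 9528.7500
Σcross = 454.7500 → A = |Σcross|/2 = 227.3750 mm²
Σ(r_i+r_j)·cross = 13517.0000 → first moment M = |Σ|/6 = 2252.8333
R_c = M/A = 2252.8333/227.3750 = 9.9080 mm
θ = 98° = 1.710423 rad
V = θ·R_c·A = 1.710423·9.9080·227.3750 = 3853.297 mm³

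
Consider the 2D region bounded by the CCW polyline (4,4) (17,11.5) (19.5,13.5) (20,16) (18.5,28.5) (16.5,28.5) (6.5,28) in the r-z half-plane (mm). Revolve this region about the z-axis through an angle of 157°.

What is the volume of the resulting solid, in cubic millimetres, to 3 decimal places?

Volume = 8857.533 mm³

Profile (r,z), 7 vertices: (4,4) (17,11.5) (19.5,13.5) (20,16) (18.5,28.5) (16.5,28.5) (6.5,28)
edge 0: (4,4)→(17,11.5)  cross = 4·11.5 − 17·4 = -22.0000; (r_i+r_j)·cross = 21·-22.0000 = -462.0000
edge 1: (17,11.5)→(19.5,13.5)  cross = 17·13.5 − 19.5·11.5 = 5.2500; (r_i+r_j)·cross = 36.5·5.2500 = 191.6250
edge 2: (19.5,13.5)→(20,16)  cross = 19.5·16 − 20·13.5 = 42.0000; (r_i+r_j)·cross = 39.5·42.0000 = 1659.0000
edge 3: (20,16)→(18.5,28.5)  cross = 20·28.5 − 18.5·16 = 274.0000; (r_i+r_j)·cross = 38.5·274.0000 = 10549.0000
edge 4: (18.5,28.5)→(16.5,28.5)  cross = 18.5·28.5 − 16.5·28.5 = 57.0000; (r_i+r_j)·cross = 35·57.0000 = 1995.0000
edge 5: (16.5,28.5)→(6.5,28)  cross = 16.5·28 − 6.5·28.5 = 276.7500; (r_i+r_j)·cross = 23·276.7500 = 6365.2500
edge 6: (6.5,28)→(4,4)  cross = 6.5·4 − 4·28 = -86.0000; (r_i+r_j)·cross = 10.5·-86.0000 = -903.0000
Σcross = 547.0000 → A = |Σcross|/2 = 273.5000 mm²
Σ(r_i+r_j)·cross = 19394.8750 → first moment M = |Σ|/6 = 3232.4792
R_c = M/A = 3232.4792/273.5000 = 11.8189 mm
θ = 157° = 2.740167 rad
V = θ·R_c·A = 2.740167·11.8189·273.5000 = 8857.533 mm³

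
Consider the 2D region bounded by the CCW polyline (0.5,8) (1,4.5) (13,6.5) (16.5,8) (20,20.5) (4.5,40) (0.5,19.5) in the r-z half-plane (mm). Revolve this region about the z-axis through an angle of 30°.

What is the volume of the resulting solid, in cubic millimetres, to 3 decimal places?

Profile (r,z), 7 vertices: (0.5,8) (1,4.5) (13,6.5) (16.5,8) (20,20.5) (4.5,40) (0.5,19.5)
edge 0: (0.5,8)→(1,4.5)  cross = 0.5·4.5 − 1·8 = -5.7500; (r_i+r_j)·cross = 1.5·-5.7500 = -8.6250
edge 1: (1,4.5)→(13,6.5)  cross = 1·6.5 − 13·4.5 = -52.0000; (r_i+r_j)·cross = 14·-52.0000 = -728.0000
edge 2: (13,6.5)→(16.5,8)  cross = 13·8 − 16.5·6.5 = -3.2500; (r_i+r_j)·cross = 29.5·-3.2500 = -95.8750
edge 3: (16.5,8)→(20,20.5)  cross = 16.5·20.5 − 20·8 = 178.2500; (r_i+r_j)·cross = 36.5·178.2500 = 6506.1250
edge 4: (20,20.5)→(4.5,40)  cross = 20·40 − 4.5·20.5 = 707.7500; (r_i+r_j)·cross = 24.5·707.7500 = 17339.8750
edge 5: (4.5,40)→(0.5,19.5)  cross = 4.5·19.5 − 0.5·40 = 67.7500; (r_i+r_j)·cross = 5·67.7500 = 338.7500
edge 6: (0.5,19.5)→(0.5,8)  cross = 0.5·8 − 0.5·19.5 = -5.7500; (r_i+r_j)·cross = 1·-5.7500 = -5.7500
Σcross = 887.0000 → A = |Σcross|/2 = 443.5000 mm²
Σ(r_i+r_j)·cross = 23346.5000 → first moment M = |Σ|/6 = 3891.0833
R_c = M/A = 3891.0833/443.5000 = 8.7736 mm
θ = 30° = 0.523599 rad
V = θ·R_c·A = 0.523599·8.7736·443.5000 = 2037.366 mm³

Volume = 2037.366 mm³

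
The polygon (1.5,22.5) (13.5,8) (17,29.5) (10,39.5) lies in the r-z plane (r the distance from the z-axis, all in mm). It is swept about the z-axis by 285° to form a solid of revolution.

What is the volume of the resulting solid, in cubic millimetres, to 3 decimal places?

Volume = 13010.819 mm³

Profile (r,z), 4 vertices: (1.5,22.5) (13.5,8) (17,29.5) (10,39.5)
edge 0: (1.5,22.5)→(13.5,8)  cross = 1.5·8 − 13.5·22.5 = -291.7500; (r_i+r_j)·cross = 15·-291.7500 = -4376.2500
edge 1: (13.5,8)→(17,29.5)  cross = 13.5·29.5 − 17·8 = 262.2500; (r_i+r_j)·cross = 30.5·262.2500 = 7998.6250
edge 2: (17,29.5)→(10,39.5)  cross = 17·39.5 − 10·29.5 = 376.5000; (r_i+r_j)·cross = 27·376.5000 = 10165.5000
edge 3: (10,39.5)→(1.5,22.5)  cross = 10·22.5 − 1.5·39.5 = 165.7500; (r_i+r_j)·cross = 11.5·165.7500 = 1906.1250
Σcross = 512.7500 → A = |Σcross|/2 = 256.3750 mm²
Σ(r_i+r_j)·cross = 15694.0000 → first moment M = |Σ|/6 = 2615.6667
R_c = M/A = 2615.6667/256.3750 = 10.2025 mm
θ = 285° = 4.974188 rad
V = θ·R_c·A = 4.974188·10.2025·256.3750 = 13010.819 mm³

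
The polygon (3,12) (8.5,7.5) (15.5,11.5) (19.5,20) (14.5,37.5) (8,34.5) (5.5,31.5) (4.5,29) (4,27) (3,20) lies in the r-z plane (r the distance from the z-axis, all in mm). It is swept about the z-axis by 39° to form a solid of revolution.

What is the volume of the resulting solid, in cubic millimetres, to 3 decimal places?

Volume = 2503.166 mm³

Profile (r,z), 10 vertices: (3,12) (8.5,7.5) (15.5,11.5) (19.5,20) (14.5,37.5) (8,34.5) (5.5,31.5) (4.5,29) (4,27) (3,20)
edge 0: (3,12)→(8.5,7.5)  cross = 3·7.5 − 8.5·12 = -79.5000; (r_i+r_j)·cross = 11.5·-79.5000 = -914.2500
edge 1: (8.5,7.5)→(15.5,11.5)  cross = 8.5·11.5 − 15.5·7.5 = -18.5000; (r_i+r_j)·cross = 24·-18.5000 = -444.0000
edge 2: (15.5,11.5)→(19.5,20)  cross = 15.5·20 − 19.5·11.5 = 85.7500; (r_i+r_j)·cross = 35·85.7500 = 3001.2500
edge 3: (19.5,20)→(14.5,37.5)  cross = 19.5·37.5 − 14.5·20 = 441.2500; (r_i+r_j)·cross = 34·441.2500 = 15002.5000
edge 4: (14.5,37.5)→(8,34.5)  cross = 14.5·34.5 − 8·37.5 = 200.2500; (r_i+r_j)·cross = 22.5·200.2500 = 4505.6250
edge 5: (8,34.5)→(5.5,31.5)  cross = 8·31.5 − 5.5·34.5 = 62.2500; (r_i+r_j)·cross = 13.5·62.2500 = 840.3750
edge 6: (5.5,31.5)→(4.5,29)  cross = 5.5·29 − 4.5·31.5 = 17.7500; (r_i+r_j)·cross = 10·17.7500 = 177.5000
edge 7: (4.5,29)→(4,27)  cross = 4.5·27 − 4·29 = 5.5000; (r_i+r_j)·cross = 8.5·5.5000 = 46.7500
edge 8: (4,27)→(3,20)  cross = 4·20 − 3·27 = -1.0000; (r_i+r_j)·cross = 7·-1.0000 = -7.0000
edge 9: (3,20)→(3,12)  cross = 3·12 − 3·20 = -24.0000; (r_i+r_j)·cross = 6·-24.0000 = -144.0000
Σcross = 689.7500 → A = |Σcross|/2 = 344.8750 mm²
Σ(r_i+r_j)·cross = 22064.7500 → first moment M = |Σ|/6 = 3677.4583
R_c = M/A = 3677.4583/344.8750 = 10.6632 mm
θ = 39° = 0.680678 rad
V = θ·R_c·A = 0.680678·10.6632·344.8750 = 2503.166 mm³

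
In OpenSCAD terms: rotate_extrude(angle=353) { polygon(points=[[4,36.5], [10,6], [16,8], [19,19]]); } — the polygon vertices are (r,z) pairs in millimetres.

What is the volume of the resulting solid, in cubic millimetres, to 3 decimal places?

Volume = 14717.118 mm³

Profile (r,z), 4 vertices: (4,36.5) (10,6) (16,8) (19,19)
edge 0: (4,36.5)→(10,6)  cross = 4·6 − 10·36.5 = -341.0000; (r_i+r_j)·cross = 14·-341.0000 = -4774.0000
edge 1: (10,6)→(16,8)  cross = 10·8 − 16·6 = -16.0000; (r_i+r_j)·cross = 26·-16.0000 = -416.0000
edge 2: (16,8)→(19,19)  cross = 16·19 − 19·8 = 152.0000; (r_i+r_j)·cross = 35·152.0000 = 5320.0000
edge 3: (19,19)→(4,36.5)  cross = 19·36.5 − 4·19 = 617.5000; (r_i+r_j)·cross = 23·617.5000 = 14202.5000
Σcross = 412.5000 → A = |Σcross|/2 = 206.2500 mm²
Σ(r_i+r_j)·cross = 14332.5000 → first moment M = |Σ|/6 = 2388.7500
R_c = M/A = 2388.7500/206.2500 = 11.5818 mm
θ = 353° = 6.161012 rad
V = θ·R_c·A = 6.161012·11.5818·206.2500 = 14717.118 mm³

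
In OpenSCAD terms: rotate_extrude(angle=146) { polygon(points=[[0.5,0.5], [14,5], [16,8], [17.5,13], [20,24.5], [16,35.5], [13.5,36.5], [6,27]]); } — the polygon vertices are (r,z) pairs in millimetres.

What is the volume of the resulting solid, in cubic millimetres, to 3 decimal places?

Volume = 11385.271 mm³

Profile (r,z), 8 vertices: (0.5,0.5) (14,5) (16,8) (17.5,13) (20,24.5) (16,35.5) (13.5,36.5) (6,27)
edge 0: (0.5,0.5)→(14,5)  cross = 0.5·5 − 14·0.5 = -4.5000; (r_i+r_j)·cross = 14.5·-4.5000 = -65.2500
edge 1: (14,5)→(16,8)  cross = 14·8 − 16·5 = 32.0000; (r_i+r_j)·cross = 30·32.0000 = 960.0000
edge 2: (16,8)→(17.5,13)  cross = 16·13 − 17.5·8 = 68.0000; (r_i+r_j)·cross = 33.5·68.0000 = 2278.0000
edge 3: (17.5,13)→(20,24.5)  cross = 17.5·24.5 − 20·13 = 168.7500; (r_i+r_j)·cross = 37.5·168.7500 = 6328.1250
edge 4: (20,24.5)→(16,35.5)  cross = 20·35.5 − 16·24.5 = 318.0000; (r_i+r_j)·cross = 36·318.0000 = 11448.0000
edge 5: (16,35.5)→(13.5,36.5)  cross = 16·36.5 − 13.5·35.5 = 104.7500; (r_i+r_j)·cross = 29.5·104.7500 = 3090.1250
edge 6: (13.5,36.5)→(6,27)  cross = 13.5·27 − 6·36.5 = 145.5000; (r_i+r_j)·cross = 19.5·145.5000 = 2837.2500
edge 7: (6,27)→(0.5,0.5)  cross = 6·0.5 − 0.5·27 = -10.5000; (r_i+r_j)·cross = 6.5·-10.5000 = -68.2500
Σcross = 822.0000 → A = |Σcross|/2 = 411.0000 mm²
Σ(r_i+r_j)·cross = 26808.0000 → first moment M = |Σ|/6 = 4468.0000
R_c = M/A = 4468.0000/411.0000 = 10.8710 mm
θ = 146° = 2.548181 rad
V = θ·R_c·A = 2.548181·10.8710·411.0000 = 11385.271 mm³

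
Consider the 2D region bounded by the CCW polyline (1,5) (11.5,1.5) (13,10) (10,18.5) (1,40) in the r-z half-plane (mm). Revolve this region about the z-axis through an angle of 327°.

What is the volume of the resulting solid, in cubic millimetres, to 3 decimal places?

Profile (r,z), 5 vertices: (1,5) (11.5,1.5) (13,10) (10,18.5) (1,40)
edge 0: (1,5)→(11.5,1.5)  cross = 1·1.5 − 11.5·5 = -56.0000; (r_i+r_j)·cross = 12.5·-56.0000 = -700.0000
edge 1: (11.5,1.5)→(13,10)  cross = 11.5·10 − 13·1.5 = 95.5000; (r_i+r_j)·cross = 24.5·95.5000 = 2339.7500
edge 2: (13,10)→(10,18.5)  cross = 13·18.5 − 10·10 = 140.5000; (r_i+r_j)·cross = 23·140.5000 = 3231.5000
edge 3: (10,18.5)→(1,40)  cross = 10·40 − 1·18.5 = 381.5000; (r_i+r_j)·cross = 11·381.5000 = 4196.5000
edge 4: (1,40)→(1,5)  cross = 1·5 − 1·40 = -35.0000; (r_i+r_j)·cross = 2·-35.0000 = -70.0000
Σcross = 526.5000 → A = |Σcross|/2 = 263.2500 mm²
Σ(r_i+r_j)·cross = 8997.7500 → first moment M = |Σ|/6 = 1499.6250
R_c = M/A = 1499.6250/263.2500 = 5.6966 mm
θ = 327° = 5.707227 rad
V = θ·R_c·A = 5.707227·5.6966·263.2500 = 8558.700 mm³

Volume = 8558.700 mm³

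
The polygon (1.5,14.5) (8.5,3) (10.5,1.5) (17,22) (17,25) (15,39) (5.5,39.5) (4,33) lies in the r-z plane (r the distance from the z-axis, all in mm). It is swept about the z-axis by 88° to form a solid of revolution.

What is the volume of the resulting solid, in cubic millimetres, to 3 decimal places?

Profile (r,z), 8 vertices: (1.5,14.5) (8.5,3) (10.5,1.5) (17,22) (17,25) (15,39) (5.5,39.5) (4,33)
edge 0: (1.5,14.5)→(8.5,3)  cross = 1.5·3 − 8.5·14.5 = -118.7500; (r_i+r_j)·cross = 10·-118.7500 = -1187.5000
edge 1: (8.5,3)→(10.5,1.5)  cross = 8.5·1.5 − 10.5·3 = -18.7500; (r_i+r_j)·cross = 19·-18.7500 = -356.2500
edge 2: (10.5,1.5)→(17,22)  cross = 10.5·22 − 17·1.5 = 205.5000; (r_i+r_j)·cross = 27.5·205.5000 = 5651.2500
edge 3: (17,22)→(17,25)  cross = 17·25 − 17·22 = 51.0000; (r_i+r_j)·cross = 34·51.0000 = 1734.0000
edge 4: (17,25)→(15,39)  cross = 17·39 − 15·25 = 288.0000; (r_i+r_j)·cross = 32·288.0000 = 9216.0000
edge 5: (15,39)→(5.5,39.5)  cross = 15·39.5 − 5.5·39 = 378.0000; (r_i+r_j)·cross = 20.5·378.0000 = 7749.0000
edge 6: (5.5,39.5)→(4,33)  cross = 5.5·33 − 4·39.5 = 23.5000; (r_i+r_j)·cross = 9.5·23.5000 = 223.2500
edge 7: (4,33)→(1.5,14.5)  cross = 4·14.5 − 1.5·33 = 8.5000; (r_i+r_j)·cross = 5.5·8.5000 = 46.7500
Σcross = 817.0000 → A = |Σcross|/2 = 408.5000 mm²
Σ(r_i+r_j)·cross = 23076.5000 → first moment M = |Σ|/6 = 3846.0833
R_c = M/A = 3846.0833/408.5000 = 9.4151 mm
θ = 88° = 1.535890 rad
V = θ·R_c·A = 1.535890·9.4151·408.5000 = 5907.160 mm³

Volume = 5907.160 mm³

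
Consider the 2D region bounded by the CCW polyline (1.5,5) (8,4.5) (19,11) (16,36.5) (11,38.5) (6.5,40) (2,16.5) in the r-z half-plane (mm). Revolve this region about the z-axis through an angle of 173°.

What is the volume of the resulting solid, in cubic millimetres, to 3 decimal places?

Volume = 13666.019 mm³

Profile (r,z), 7 vertices: (1.5,5) (8,4.5) (19,11) (16,36.5) (11,38.5) (6.5,40) (2,16.5)
edge 0: (1.5,5)→(8,4.5)  cross = 1.5·4.5 − 8·5 = -33.2500; (r_i+r_j)·cross = 9.5·-33.2500 = -315.8750
edge 1: (8,4.5)→(19,11)  cross = 8·11 − 19·4.5 = 2.5000; (r_i+r_j)·cross = 27·2.5000 = 67.5000
edge 2: (19,11)→(16,36.5)  cross = 19·36.5 − 16·11 = 517.5000; (r_i+r_j)·cross = 35·517.5000 = 18112.5000
edge 3: (16,36.5)→(11,38.5)  cross = 16·38.5 − 11·36.5 = 214.5000; (r_i+r_j)·cross = 27·214.5000 = 5791.5000
edge 4: (11,38.5)→(6.5,40)  cross = 11·40 − 6.5·38.5 = 189.7500; (r_i+r_j)·cross = 17.5·189.7500 = 3320.6250
edge 5: (6.5,40)→(2,16.5)  cross = 6.5·16.5 − 2·40 = 27.2500; (r_i+r_j)·cross = 8.5·27.2500 = 231.6250
edge 6: (2,16.5)→(1.5,5)  cross = 2·5 − 1.5·16.5 = -14.7500; (r_i+r_j)·cross = 3.5·-14.7500 = -51.6250
Σcross = 903.5000 → A = |Σcross|/2 = 451.7500 mm²
Σ(r_i+r_j)·cross = 27156.2500 → first moment M = |Σ|/6 = 4526.0417
R_c = M/A = 4526.0417/451.7500 = 10.0189 mm
θ = 173° = 3.019420 rad
V = θ·R_c·A = 3.019420·10.0189·451.7500 = 13666.019 mm³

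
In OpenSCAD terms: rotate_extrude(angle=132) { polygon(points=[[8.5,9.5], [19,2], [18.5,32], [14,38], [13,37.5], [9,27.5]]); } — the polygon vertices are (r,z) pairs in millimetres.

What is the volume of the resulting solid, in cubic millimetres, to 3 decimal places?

Volume = 9171.710 mm³

Profile (r,z), 6 vertices: (8.5,9.5) (19,2) (18.5,32) (14,38) (13,37.5) (9,27.5)
edge 0: (8.5,9.5)→(19,2)  cross = 8.5·2 − 19·9.5 = -163.5000; (r_i+r_j)·cross = 27.5·-163.5000 = -4496.2500
edge 1: (19,2)→(18.5,32)  cross = 19·32 − 18.5·2 = 571.0000; (r_i+r_j)·cross = 37.5·571.0000 = 21412.5000
edge 2: (18.5,32)→(14,38)  cross = 18.5·38 − 14·32 = 255.0000; (r_i+r_j)·cross = 32.5·255.0000 = 8287.5000
edge 3: (14,38)→(13,37.5)  cross = 14·37.5 − 13·38 = 31.0000; (r_i+r_j)·cross = 27·31.0000 = 837.0000
edge 4: (13,37.5)→(9,27.5)  cross = 13·27.5 − 9·37.5 = 20.0000; (r_i+r_j)·cross = 22·20.0000 = 440.0000
edge 5: (9,27.5)→(8.5,9.5)  cross = 9·9.5 − 8.5·27.5 = -148.2500; (r_i+r_j)·cross = 17.5·-148.2500 = -2594.3750
Σcross = 565.2500 → A = |Σcross|/2 = 282.6250 mm²
Σ(r_i+r_j)·cross = 23886.3750 → first moment M = |Σ|/6 = 3981.0625
R_c = M/A = 3981.0625/282.6250 = 14.0860 mm
θ = 132° = 2.303835 rad
V = θ·R_c·A = 2.303835·14.0860·282.6250 = 9171.710 mm³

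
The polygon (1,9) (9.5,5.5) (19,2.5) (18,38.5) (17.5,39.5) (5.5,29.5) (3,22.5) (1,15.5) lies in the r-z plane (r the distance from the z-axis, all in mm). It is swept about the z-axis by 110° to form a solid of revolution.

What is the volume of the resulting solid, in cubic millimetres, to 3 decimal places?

Volume = 9868.452 mm³

Profile (r,z), 8 vertices: (1,9) (9.5,5.5) (19,2.5) (18,38.5) (17.5,39.5) (5.5,29.5) (3,22.5) (1,15.5)
edge 0: (1,9)→(9.5,5.5)  cross = 1·5.5 − 9.5·9 = -80.0000; (r_i+r_j)·cross = 10.5·-80.0000 = -840.0000
edge 1: (9.5,5.5)→(19,2.5)  cross = 9.5·2.5 − 19·5.5 = -80.7500; (r_i+r_j)·cross = 28.5·-80.7500 = -2301.3750
edge 2: (19,2.5)→(18,38.5)  cross = 19·38.5 − 18·2.5 = 686.5000; (r_i+r_j)·cross = 37·686.5000 = 25400.5000
edge 3: (18,38.5)→(17.5,39.5)  cross = 18·39.5 − 17.5·38.5 = 37.2500; (r_i+r_j)·cross = 35.5·37.2500 = 1322.3750
edge 4: (17.5,39.5)→(5.5,29.5)  cross = 17.5·29.5 − 5.5·39.5 = 299.0000; (r_i+r_j)·cross = 23·299.0000 = 6877.0000
edge 5: (5.5,29.5)→(3,22.5)  cross = 5.5·22.5 − 3·29.5 = 35.2500; (r_i+r_j)·cross = 8.5·35.2500 = 299.6250
edge 6: (3,22.5)→(1,15.5)  cross = 3·15.5 − 1·22.5 = 24.0000; (r_i+r_j)·cross = 4·24.0000 = 96.0000
edge 7: (1,15.5)→(1,9)  cross = 1·9 − 1·15.5 = -6.5000; (r_i+r_j)·cross = 2·-6.5000 = -13.0000
Σcross = 914.7500 → A = |Σcross|/2 = 457.3750 mm²
Σ(r_i+r_j)·cross = 30841.1250 → first moment M = |Σ|/6 = 5140.1875
R_c = M/A = 5140.1875/457.3750 = 11.2385 mm
θ = 110° = 1.919862 rad
V = θ·R_c·A = 1.919862·11.2385·457.3750 = 9868.452 mm³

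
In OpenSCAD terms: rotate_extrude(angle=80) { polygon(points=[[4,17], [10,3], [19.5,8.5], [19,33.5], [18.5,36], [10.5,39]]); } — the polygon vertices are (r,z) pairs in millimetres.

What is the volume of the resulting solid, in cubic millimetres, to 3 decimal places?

Volume = 7027.685 mm³

Profile (r,z), 6 vertices: (4,17) (10,3) (19.5,8.5) (19,33.5) (18.5,36) (10.5,39)
edge 0: (4,17)→(10,3)  cross = 4·3 − 10·17 = -158.0000; (r_i+r_j)·cross = 14·-158.0000 = -2212.0000
edge 1: (10,3)→(19.5,8.5)  cross = 10·8.5 − 19.5·3 = 26.5000; (r_i+r_j)·cross = 29.5·26.5000 = 781.7500
edge 2: (19.5,8.5)→(19,33.5)  cross = 19.5·33.5 − 19·8.5 = 491.7500; (r_i+r_j)·cross = 38.5·491.7500 = 18932.3750
edge 3: (19,33.5)→(18.5,36)  cross = 19·36 − 18.5·33.5 = 64.2500; (r_i+r_j)·cross = 37.5·64.2500 = 2409.3750
edge 4: (18.5,36)→(10.5,39)  cross = 18.5·39 − 10.5·36 = 343.5000; (r_i+r_j)·cross = 29·343.5000 = 9961.5000
edge 5: (10.5,39)→(4,17)  cross = 10.5·17 − 4·39 = 22.5000; (r_i+r_j)·cross = 14.5·22.5000 = 326.2500
Σcross = 790.5000 → A = |Σcross|/2 = 395.2500 mm²
Σ(r_i+r_j)·cross = 30199.2500 → first moment M = |Σ|/6 = 5033.2083
R_c = M/A = 5033.2083/395.2500 = 12.7342 mm
θ = 80° = 1.396263 rad
V = θ·R_c·A = 1.396263·12.7342·395.2500 = 7027.685 mm³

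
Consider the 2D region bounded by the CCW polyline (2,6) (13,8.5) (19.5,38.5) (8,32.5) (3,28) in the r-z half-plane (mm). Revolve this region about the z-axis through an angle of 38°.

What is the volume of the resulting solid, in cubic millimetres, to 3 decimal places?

Volume = 2224.457 mm³

Profile (r,z), 5 vertices: (2,6) (13,8.5) (19.5,38.5) (8,32.5) (3,28)
edge 0: (2,6)→(13,8.5)  cross = 2·8.5 − 13·6 = -61.0000; (r_i+r_j)·cross = 15·-61.0000 = -915.0000
edge 1: (13,8.5)→(19.5,38.5)  cross = 13·38.5 − 19.5·8.5 = 334.7500; (r_i+r_j)·cross = 32.5·334.7500 = 10879.3750
edge 2: (19.5,38.5)→(8,32.5)  cross = 19.5·32.5 − 8·38.5 = 325.7500; (r_i+r_j)·cross = 27.5·325.7500 = 8958.1250
edge 3: (8,32.5)→(3,28)  cross = 8·28 − 3·32.5 = 126.5000; (r_i+r_j)·cross = 11·126.5000 = 1391.5000
edge 4: (3,28)→(2,6)  cross = 3·6 − 2·28 = -38.0000; (r_i+r_j)·cross = 5·-38.0000 = -190.0000
Σcross = 688.0000 → A = |Σcross|/2 = 344.0000 mm²
Σ(r_i+r_j)·cross = 20124.0000 → first moment M = |Σ|/6 = 3354.0000
R_c = M/A = 3354.0000/344.0000 = 9.7500 mm
θ = 38° = 0.663225 rad
V = θ·R_c·A = 0.663225·9.7500·344.0000 = 2224.457 mm³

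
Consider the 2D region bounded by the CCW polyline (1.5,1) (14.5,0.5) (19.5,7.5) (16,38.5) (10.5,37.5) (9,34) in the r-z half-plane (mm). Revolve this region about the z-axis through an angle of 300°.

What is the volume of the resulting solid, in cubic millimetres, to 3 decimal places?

Volume = 26759.606 mm³

Profile (r,z), 6 vertices: (1.5,1) (14.5,0.5) (19.5,7.5) (16,38.5) (10.5,37.5) (9,34)
edge 0: (1.5,1)→(14.5,0.5)  cross = 1.5·0.5 − 14.5·1 = -13.7500; (r_i+r_j)·cross = 16·-13.7500 = -220.0000
edge 1: (14.5,0.5)→(19.5,7.5)  cross = 14.5·7.5 − 19.5·0.5 = 99.0000; (r_i+r_j)·cross = 34·99.0000 = 3366.0000
edge 2: (19.5,7.5)→(16,38.5)  cross = 19.5·38.5 − 16·7.5 = 630.7500; (r_i+r_j)·cross = 35.5·630.7500 = 22391.6250
edge 3: (16,38.5)→(10.5,37.5)  cross = 16·37.5 − 10.5·38.5 = 195.7500; (r_i+r_j)·cross = 26.5·195.7500 = 5187.3750
edge 4: (10.5,37.5)→(9,34)  cross = 10.5·34 − 9·37.5 = 19.5000; (r_i+r_j)·cross = 19.5·19.5000 = 380.2500
edge 5: (9,34)→(1.5,1)  cross = 9·1 − 1.5·34 = -42.0000; (r_i+r_j)·cross = 10.5·-42.0000 = -441.0000
Σcross = 889.2500 → A = |Σcross|/2 = 444.6250 mm²
Σ(r_i+r_j)·cross = 30664.2500 → first moment M = |Σ|/6 = 5110.7083
R_c = M/A = 5110.7083/444.6250 = 11.4944 mm
θ = 300° = 5.235988 rad
V = θ·R_c·A = 5.235988·11.4944·444.6250 = 26759.606 mm³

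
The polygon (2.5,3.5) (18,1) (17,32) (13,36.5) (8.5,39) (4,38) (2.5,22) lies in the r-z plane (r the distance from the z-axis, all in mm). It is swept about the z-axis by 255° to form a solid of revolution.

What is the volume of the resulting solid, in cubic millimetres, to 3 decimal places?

Profile (r,z), 7 vertices: (2.5,3.5) (18,1) (17,32) (13,36.5) (8.5,39) (4,38) (2.5,22)
edge 0: (2.5,3.5)→(18,1)  cross = 2.5·1 − 18·3.5 = -60.5000; (r_i+r_j)·cross = 20.5·-60.5000 = -1240.2500
edge 1: (18,1)→(17,32)  cross = 18·32 − 17·1 = 559.0000; (r_i+r_j)·cross = 35·559.0000 = 19565.0000
edge 2: (17,32)→(13,36.5)  cross = 17·36.5 − 13·32 = 204.5000; (r_i+r_j)·cross = 30·204.5000 = 6135.0000
edge 3: (13,36.5)→(8.5,39)  cross = 13·39 − 8.5·36.5 = 196.7500; (r_i+r_j)·cross = 21.5·196.7500 = 4230.1250
edge 4: (8.5,39)→(4,38)  cross = 8.5·38 − 4·39 = 167.0000; (r_i+r_j)·cross = 12.5·167.0000 = 2087.5000
edge 5: (4,38)→(2.5,22)  cross = 4·22 − 2.5·38 = -7.0000; (r_i+r_j)·cross = 6.5·-7.0000 = -45.5000
edge 6: (2.5,22)→(2.5,3.5)  cross = 2.5·3.5 − 2.5·22 = -46.2500; (r_i+r_j)·cross = 5·-46.2500 = -231.2500
Σcross = 1013.5000 → A = |Σcross|/2 = 506.7500 mm²
Σ(r_i+r_j)·cross = 30500.6250 → first moment M = |Σ|/6 = 5083.4375
R_c = M/A = 5083.4375/506.7500 = 10.0315 mm
θ = 255° = 4.450590 rad
V = θ·R_c·A = 4.450590·10.0315·506.7500 = 22624.294 mm³

Volume = 22624.294 mm³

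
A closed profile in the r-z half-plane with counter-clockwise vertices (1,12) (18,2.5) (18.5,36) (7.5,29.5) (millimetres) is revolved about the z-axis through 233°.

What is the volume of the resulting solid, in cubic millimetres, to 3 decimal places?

Profile (r,z), 4 vertices: (1,12) (18,2.5) (18.5,36) (7.5,29.5)
edge 0: (1,12)→(18,2.5)  cross = 1·2.5 − 18·12 = -213.5000; (r_i+r_j)·cross = 19·-213.5000 = -4056.5000
edge 1: (18,2.5)→(18.5,36)  cross = 18·36 − 18.5·2.5 = 601.7500; (r_i+r_j)·cross = 36.5·601.7500 = 21963.8750
edge 2: (18.5,36)→(7.5,29.5)  cross = 18.5·29.5 − 7.5·36 = 275.7500; (r_i+r_j)·cross = 26·275.7500 = 7169.5000
edge 3: (7.5,29.5)→(1,12)  cross = 7.5·12 − 1·29.5 = 60.5000; (r_i+r_j)·cross = 8.5·60.5000 = 514.2500
Σcross = 724.5000 → A = |Σcross|/2 = 362.2500 mm²
Σ(r_i+r_j)·cross = 25591.1250 → first moment M = |Σ|/6 = 4265.1875
R_c = M/A = 4265.1875/362.2500 = 11.7742 mm
θ = 233° = 4.066617 rad
V = θ·R_c·A = 4.066617·11.7742·362.2500 = 17344.885 mm³

Volume = 17344.885 mm³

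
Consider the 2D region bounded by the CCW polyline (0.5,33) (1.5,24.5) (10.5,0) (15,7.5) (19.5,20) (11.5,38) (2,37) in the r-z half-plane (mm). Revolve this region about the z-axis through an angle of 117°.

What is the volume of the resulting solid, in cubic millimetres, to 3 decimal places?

Volume = 8450.282 mm³

Profile (r,z), 7 vertices: (0.5,33) (1.5,24.5) (10.5,0) (15,7.5) (19.5,20) (11.5,38) (2,37)
edge 0: (0.5,33)→(1.5,24.5)  cross = 0.5·24.5 − 1.5·33 = -37.2500; (r_i+r_j)·cross = 2·-37.2500 = -74.5000
edge 1: (1.5,24.5)→(10.5,0)  cross = 1.5·0 − 10.5·24.5 = -257.2500; (r_i+r_j)·cross = 12·-257.2500 = -3087.0000
edge 2: (10.5,0)→(15,7.5)  cross = 10.5·7.5 − 15·0 = 78.7500; (r_i+r_j)·cross = 25.5·78.7500 = 2008.1250
edge 3: (15,7.5)→(19.5,20)  cross = 15·20 − 19.5·7.5 = 153.7500; (r_i+r_j)·cross = 34.5·153.7500 = 5304.3750
edge 4: (19.5,20)→(11.5,38)  cross = 19.5·38 − 11.5·20 = 511.0000; (r_i+r_j)·cross = 31·511.0000 = 15841.0000
edge 5: (11.5,38)→(2,37)  cross = 11.5·37 − 2·38 = 349.5000; (r_i+r_j)·cross = 13.5·349.5000 = 4718.2500
edge 6: (2,37)→(0.5,33)  cross = 2·33 − 0.5·37 = 47.5000; (r_i+r_j)·cross = 2.5·47.5000 = 118.7500
Σcross = 846.0000 → A = |Σcross|/2 = 423.0000 mm²
Σ(r_i+r_j)·cross = 24829.0000 → first moment M = |Σ|/6 = 4138.1667
R_c = M/A = 4138.1667/423.0000 = 9.7829 mm
θ = 117° = 2.042035 rad
V = θ·R_c·A = 2.042035·9.7829·423.0000 = 8450.282 mm³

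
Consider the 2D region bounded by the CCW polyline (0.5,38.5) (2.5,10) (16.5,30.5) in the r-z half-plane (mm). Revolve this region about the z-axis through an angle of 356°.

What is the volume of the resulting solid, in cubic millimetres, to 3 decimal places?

Volume = 8885.122 mm³

Profile (r,z), 3 vertices: (0.5,38.5) (2.5,10) (16.5,30.5)
edge 0: (0.5,38.5)→(2.5,10)  cross = 0.5·10 − 2.5·38.5 = -91.2500; (r_i+r_j)·cross = 3·-91.2500 = -273.7500
edge 1: (2.5,10)→(16.5,30.5)  cross = 2.5·30.5 − 16.5·10 = -88.7500; (r_i+r_j)·cross = 19·-88.7500 = -1686.2500
edge 2: (16.5,30.5)→(0.5,38.5)  cross = 16.5·38.5 − 0.5·30.5 = 620.0000; (r_i+r_j)·cross = 17·620.0000 = 10540.0000
Σcross = 440.0000 → A = |Σcross|/2 = 220.0000 mm²
Σ(r_i+r_j)·cross = 8580.0000 → first moment M = |Σ|/6 = 1430.0000
R_c = M/A = 1430.0000/220.0000 = 6.5000 mm
θ = 356° = 6.213372 rad
V = θ·R_c·A = 6.213372·6.5000·220.0000 = 8885.122 mm³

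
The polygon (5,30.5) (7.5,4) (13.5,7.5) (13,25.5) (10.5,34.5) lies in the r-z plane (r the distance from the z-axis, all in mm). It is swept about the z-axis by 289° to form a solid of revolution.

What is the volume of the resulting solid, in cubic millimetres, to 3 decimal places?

Volume = 8839.192 mm³

Profile (r,z), 5 vertices: (5,30.5) (7.5,4) (13.5,7.5) (13,25.5) (10.5,34.5)
edge 0: (5,30.5)→(7.5,4)  cross = 5·4 − 7.5·30.5 = -208.7500; (r_i+r_j)·cross = 12.5·-208.7500 = -2609.3750
edge 1: (7.5,4)→(13.5,7.5)  cross = 7.5·7.5 − 13.5·4 = 2.2500; (r_i+r_j)·cross = 21·2.2500 = 47.2500
edge 2: (13.5,7.5)→(13,25.5)  cross = 13.5·25.5 − 13·7.5 = 246.7500; (r_i+r_j)·cross = 26.5·246.7500 = 6538.8750
edge 3: (13,25.5)→(10.5,34.5)  cross = 13·34.5 − 10.5·25.5 = 180.7500; (r_i+r_j)·cross = 23.5·180.7500 = 4247.6250
edge 4: (10.5,34.5)→(5,30.5)  cross = 10.5·30.5 − 5·34.5 = 147.7500; (r_i+r_j)·cross = 15.5·147.7500 = 2290.1250
Σcross = 368.7500 → A = |Σcross|/2 = 184.3750 mm²
Σ(r_i+r_j)·cross = 10514.5000 → first moment M = |Σ|/6 = 1752.4167
R_c = M/A = 1752.4167/184.3750 = 9.5046 mm
θ = 289° = 5.044002 rad
V = θ·R_c·A = 5.044002·9.5046·184.3750 = 8839.192 mm³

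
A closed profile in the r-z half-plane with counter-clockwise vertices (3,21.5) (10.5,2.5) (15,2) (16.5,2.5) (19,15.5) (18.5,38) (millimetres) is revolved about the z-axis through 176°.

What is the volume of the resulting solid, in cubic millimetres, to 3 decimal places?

Volume = 13613.103 mm³

Profile (r,z), 6 vertices: (3,21.5) (10.5,2.5) (15,2) (16.5,2.5) (19,15.5) (18.5,38)
edge 0: (3,21.5)→(10.5,2.5)  cross = 3·2.5 − 10.5·21.5 = -218.2500; (r_i+r_j)·cross = 13.5·-218.2500 = -2946.3750
edge 1: (10.5,2.5)→(15,2)  cross = 10.5·2 − 15·2.5 = -16.5000; (r_i+r_j)·cross = 25.5·-16.5000 = -420.7500
edge 2: (15,2)→(16.5,2.5)  cross = 15·2.5 − 16.5·2 = 4.5000; (r_i+r_j)·cross = 31.5·4.5000 = 141.7500
edge 3: (16.5,2.5)→(19,15.5)  cross = 16.5·15.5 − 19·2.5 = 208.2500; (r_i+r_j)·cross = 35.5·208.2500 = 7392.8750
edge 4: (19,15.5)→(18.5,38)  cross = 19·38 − 18.5·15.5 = 435.2500; (r_i+r_j)·cross = 37.5·435.2500 = 16321.8750
edge 5: (18.5,38)→(3,21.5)  cross = 18.5·21.5 − 3·38 = 283.7500; (r_i+r_j)·cross = 21.5·283.7500 = 6100.6250
Σcross = 697.0000 → A = |Σcross|/2 = 348.5000 mm²
Σ(r_i+r_j)·cross = 26590.0000 → first moment M = |Σ|/6 = 4431.6667
R_c = M/A = 4431.6667/348.5000 = 12.7164 mm
θ = 176° = 3.071779 rad
V = θ·R_c·A = 3.071779·12.7164·348.5000 = 13613.103 mm³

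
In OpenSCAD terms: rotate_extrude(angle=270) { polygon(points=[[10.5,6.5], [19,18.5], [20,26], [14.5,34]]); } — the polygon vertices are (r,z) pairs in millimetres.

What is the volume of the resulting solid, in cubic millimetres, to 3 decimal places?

Volume = 8488.485 mm³

Profile (r,z), 4 vertices: (10.5,6.5) (19,18.5) (20,26) (14.5,34)
edge 0: (10.5,6.5)→(19,18.5)  cross = 10.5·18.5 − 19·6.5 = 70.7500; (r_i+r_j)·cross = 29.5·70.7500 = 2087.1250
edge 1: (19,18.5)→(20,26)  cross = 19·26 − 20·18.5 = 124.0000; (r_i+r_j)·cross = 39·124.0000 = 4836.0000
edge 2: (20,26)→(14.5,34)  cross = 20·34 − 14.5·26 = 303.0000; (r_i+r_j)·cross = 34.5·303.0000 = 10453.5000
edge 3: (14.5,34)→(10.5,6.5)  cross = 14.5·6.5 − 10.5·34 = -262.7500; (r_i+r_j)·cross = 25·-262.7500 = -6568.7500
Σcross = 235.0000 → A = |Σcross|/2 = 117.5000 mm²
Σ(r_i+r_j)·cross = 10807.8750 → first moment M = |Σ|/6 = 1801.3125
R_c = M/A = 1801.3125/117.5000 = 15.3303 mm
θ = 270° = 4.712389 rad
V = θ·R_c·A = 4.712389·15.3303·117.5000 = 8488.485 mm³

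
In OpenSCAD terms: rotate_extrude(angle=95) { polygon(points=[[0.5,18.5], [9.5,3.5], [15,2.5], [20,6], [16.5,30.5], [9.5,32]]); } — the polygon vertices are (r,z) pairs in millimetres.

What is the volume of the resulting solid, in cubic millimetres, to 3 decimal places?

Volume = 7018.891 mm³

Profile (r,z), 6 vertices: (0.5,18.5) (9.5,3.5) (15,2.5) (20,6) (16.5,30.5) (9.5,32)
edge 0: (0.5,18.5)→(9.5,3.5)  cross = 0.5·3.5 − 9.5·18.5 = -174.0000; (r_i+r_j)·cross = 10·-174.0000 = -1740.0000
edge 1: (9.5,3.5)→(15,2.5)  cross = 9.5·2.5 − 15·3.5 = -28.7500; (r_i+r_j)·cross = 24.5·-28.7500 = -704.3750
edge 2: (15,2.5)→(20,6)  cross = 15·6 − 20·2.5 = 40.0000; (r_i+r_j)·cross = 35·40.0000 = 1400.0000
edge 3: (20,6)→(16.5,30.5)  cross = 20·30.5 − 16.5·6 = 511.0000; (r_i+r_j)·cross = 36.5·511.0000 = 18651.5000
edge 4: (16.5,30.5)→(9.5,32)  cross = 16.5·32 − 9.5·30.5 = 238.2500; (r_i+r_j)·cross = 26·238.2500 = 6194.5000
edge 5: (9.5,32)→(0.5,18.5)  cross = 9.5·18.5 − 0.5·32 = 159.7500; (r_i+r_j)·cross = 10·159.7500 = 1597.5000
Σcross = 746.2500 → A = |Σcross|/2 = 373.1250 mm²
Σ(r_i+r_j)·cross = 25399.1250 → first moment M = |Σ|/6 = 4233.1875
R_c = M/A = 4233.1875/373.1250 = 11.3452 mm
θ = 95° = 1.658063 rad
V = θ·R_c·A = 1.658063·11.3452·373.1250 = 7018.891 mm³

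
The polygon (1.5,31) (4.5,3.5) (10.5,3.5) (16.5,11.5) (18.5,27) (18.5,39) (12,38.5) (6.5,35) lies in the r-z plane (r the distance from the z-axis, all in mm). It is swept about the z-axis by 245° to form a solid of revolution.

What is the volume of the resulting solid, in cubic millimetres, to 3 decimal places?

Profile (r,z), 8 vertices: (1.5,31) (4.5,3.5) (10.5,3.5) (16.5,11.5) (18.5,27) (18.5,39) (12,38.5) (6.5,35)
edge 0: (1.5,31)→(4.5,3.5)  cross = 1.5·3.5 − 4.5·31 = -134.2500; (r_i+r_j)·cross = 6·-134.2500 = -805.5000
edge 1: (4.5,3.5)→(10.5,3.5)  cross = 4.5·3.5 − 10.5·3.5 = -21.0000; (r_i+r_j)·cross = 15·-21.0000 = -315.0000
edge 2: (10.5,3.5)→(16.5,11.5)  cross = 10.5·11.5 − 16.5·3.5 = 63.0000; (r_i+r_j)·cross = 27·63.0000 = 1701.0000
edge 3: (16.5,11.5)→(18.5,27)  cross = 16.5·27 − 18.5·11.5 = 232.7500; (r_i+r_j)·cross = 35·232.7500 = 8146.2500
edge 4: (18.5,27)→(18.5,39)  cross = 18.5·39 − 18.5·27 = 222.0000; (r_i+r_j)·cross = 37·222.0000 = 8214.0000
edge 5: (18.5,39)→(12,38.5)  cross = 18.5·38.5 − 12·39 = 244.2500; (r_i+r_j)·cross = 30.5·244.2500 = 7449.6250
edge 6: (12,38.5)→(6.5,35)  cross = 12·35 − 6.5·38.5 = 169.7500; (r_i+r_j)·cross = 18.5·169.7500 = 3140.3750
edge 7: (6.5,35)→(1.5,31)  cross = 6.5·31 − 1.5·35 = 149.0000; (r_i+r_j)·cross = 8·149.0000 = 1192.0000
Σcross = 925.5000 → A = |Σcross|/2 = 462.7500 mm²
Σ(r_i+r_j)·cross = 28722.7500 → first moment M = |Σ|/6 = 4787.1250
R_c = M/A = 4787.1250/462.7500 = 10.3449 mm
θ = 245° = 4.276057 rad
V = θ·R_c·A = 4.276057·10.3449·462.7500 = 20470.018 mm³

Volume = 20470.018 mm³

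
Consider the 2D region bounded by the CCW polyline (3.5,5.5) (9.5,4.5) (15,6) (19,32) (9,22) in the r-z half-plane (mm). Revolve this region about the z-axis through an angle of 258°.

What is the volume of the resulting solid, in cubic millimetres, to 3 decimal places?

Volume = 11263.753 mm³

Profile (r,z), 5 vertices: (3.5,5.5) (9.5,4.5) (15,6) (19,32) (9,22)
edge 0: (3.5,5.5)→(9.5,4.5)  cross = 3.5·4.5 − 9.5·5.5 = -36.5000; (r_i+r_j)·cross = 13·-36.5000 = -474.5000
edge 1: (9.5,4.5)→(15,6)  cross = 9.5·6 − 15·4.5 = -10.5000; (r_i+r_j)·cross = 24.5·-10.5000 = -257.2500
edge 2: (15,6)→(19,32)  cross = 15·32 − 19·6 = 366.0000; (r_i+r_j)·cross = 34·366.0000 = 12444.0000
edge 3: (19,32)→(9,22)  cross = 19·22 − 9·32 = 130.0000; (r_i+r_j)·cross = 28·130.0000 = 3640.0000
edge 4: (9,22)→(3.5,5.5)  cross = 9·5.5 − 3.5·22 = -27.5000; (r_i+r_j)·cross = 12.5·-27.5000 = -343.7500
Σcross = 421.5000 → A = |Σcross|/2 = 210.7500 mm²
Σ(r_i+r_j)·cross = 15008.5000 → first moment M = |Σ|/6 = 2501.4167
R_c = M/A = 2501.4167/210.7500 = 11.8691 mm
θ = 258° = 4.502949 rad
V = θ·R_c·A = 4.502949·11.8691·210.7500 = 11263.753 mm³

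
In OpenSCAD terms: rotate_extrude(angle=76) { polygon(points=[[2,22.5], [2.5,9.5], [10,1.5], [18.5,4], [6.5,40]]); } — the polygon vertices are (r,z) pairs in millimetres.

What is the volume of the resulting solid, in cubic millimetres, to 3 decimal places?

Profile (r,z), 5 vertices: (2,22.5) (2.5,9.5) (10,1.5) (18.5,4) (6.5,40)
edge 0: (2,22.5)→(2.5,9.5)  cross = 2·9.5 − 2.5·22.5 = -37.2500; (r_i+r_j)·cross = 4.5·-37.2500 = -167.6250
edge 1: (2.5,9.5)→(10,1.5)  cross = 2.5·1.5 − 10·9.5 = -91.2500; (r_i+r_j)·cross = 12.5·-91.2500 = -1140.6250
edge 2: (10,1.5)→(18.5,4)  cross = 10·4 − 18.5·1.5 = 12.2500; (r_i+r_j)·cross = 28.5·12.2500 = 349.1250
edge 3: (18.5,4)→(6.5,40)  cross = 18.5·40 − 6.5·4 = 714.0000; (r_i+r_j)·cross = 25·714.0000 = 17850.0000
edge 4: (6.5,40)→(2,22.5)  cross = 6.5·22.5 − 2·40 = 66.2500; (r_i+r_j)·cross = 8.5·66.2500 = 563.1250
Σcross = 664.0000 → A = |Σcross|/2 = 332.0000 mm²
Σ(r_i+r_j)·cross = 17454.0000 → first moment M = |Σ|/6 = 2909.0000
R_c = M/A = 2909.0000/332.0000 = 8.7620 mm
θ = 76° = 1.326450 rad
V = θ·R_c·A = 1.326450·8.7620·332.0000 = 3858.644 mm³

Volume = 3858.644 mm³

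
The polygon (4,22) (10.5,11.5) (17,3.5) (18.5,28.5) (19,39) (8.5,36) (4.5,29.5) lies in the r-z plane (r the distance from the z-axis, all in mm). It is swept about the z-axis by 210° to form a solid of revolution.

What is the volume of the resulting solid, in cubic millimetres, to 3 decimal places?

Profile (r,z), 7 vertices: (4,22) (10.5,11.5) (17,3.5) (18.5,28.5) (19,39) (8.5,36) (4.5,29.5)
edge 0: (4,22)→(10.5,11.5)  cross = 4·11.5 − 10.5·22 = -185.0000; (r_i+r_j)·cross = 14.5·-185.0000 = -2682.5000
edge 1: (10.5,11.5)→(17,3.5)  cross = 10.5·3.5 − 17·11.5 = -158.7500; (r_i+r_j)·cross = 27.5·-158.7500 = -4365.6250
edge 2: (17,3.5)→(18.5,28.5)  cross = 17·28.5 − 18.5·3.5 = 419.7500; (r_i+r_j)·cross = 35.5·419.7500 = 14901.1250
edge 3: (18.5,28.5)→(19,39)  cross = 18.5·39 − 19·28.5 = 180.0000; (r_i+r_j)·cross = 37.5·180.0000 = 6750.0000
edge 4: (19,39)→(8.5,36)  cross = 19·36 − 8.5·39 = 352.5000; (r_i+r_j)·cross = 27.5·352.5000 = 9693.7500
edge 5: (8.5,36)→(4.5,29.5)  cross = 8.5·29.5 − 4.5·36 = 88.7500; (r_i+r_j)·cross = 13·88.7500 = 1153.7500
edge 6: (4.5,29.5)→(4,22)  cross = 4.5·22 − 4·29.5 = -19.0000; (r_i+r_j)·cross = 8.5·-19.0000 = -161.5000
Σcross = 678.2500 → A = |Σcross|/2 = 339.1250 mm²
Σ(r_i+r_j)·cross = 25289.0000 → first moment M = |Σ|/6 = 4214.8333
R_c = M/A = 4214.8333/339.1250 = 12.4286 mm
θ = 210° = 3.665191 rad
V = θ·R_c·A = 3.665191·12.4286·339.1250 = 15448.171 mm³

Volume = 15448.171 mm³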